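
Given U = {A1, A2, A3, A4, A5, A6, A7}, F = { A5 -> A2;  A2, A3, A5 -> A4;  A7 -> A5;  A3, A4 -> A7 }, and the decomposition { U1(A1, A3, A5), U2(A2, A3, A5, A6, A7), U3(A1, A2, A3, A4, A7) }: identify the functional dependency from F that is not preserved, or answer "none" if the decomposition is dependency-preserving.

none

A5 → A2 lies within U2.
A2, A3, A5 → A4: restricted closure across fragments reaches A4.
A7 → A5 lies within U2.
A3, A4 → A7 lies within U3.
Every dependency is enforceable on the fragments, so the decomposition is dependency-preserving.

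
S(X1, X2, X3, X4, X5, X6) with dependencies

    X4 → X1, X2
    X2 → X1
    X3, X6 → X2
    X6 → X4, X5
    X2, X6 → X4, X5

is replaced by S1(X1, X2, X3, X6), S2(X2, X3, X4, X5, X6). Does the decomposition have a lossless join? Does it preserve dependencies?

lossless and dependency-preserving

Lossless test: (X2, X3, X6)⁺ = {X1, X2, X3, X4, X5, X6}, which contains all of one fragment — lossless.
Dependency preservation: X4 → X1, X2 is not contained in any single fragment, but the restricted closure of its left-hand side across the fragments still reaches the right-hand side; the remaining FDs each lie inside some fragment. All dependencies are preserved.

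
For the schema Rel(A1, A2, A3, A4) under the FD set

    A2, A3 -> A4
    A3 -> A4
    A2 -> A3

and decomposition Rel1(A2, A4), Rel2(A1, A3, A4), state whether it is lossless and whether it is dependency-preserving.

lossy and not dependency-preserving

Lossless test: (A4)⁺ = {A4}, which is a superkey of neither fragment — lossy.
Dependency preservation: the restricted closure of {A2} across the fragments never reaches {A3}, so A2 → A3 cannot be enforced without a join — not preserved.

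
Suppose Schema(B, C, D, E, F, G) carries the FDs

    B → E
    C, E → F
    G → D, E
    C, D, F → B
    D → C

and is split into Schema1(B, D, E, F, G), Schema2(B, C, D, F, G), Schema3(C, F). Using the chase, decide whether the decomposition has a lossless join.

Chase test. Columns are B, C, D, E, F, G; row i has aⱼ where attribute j ∈ Schemai, else bᵢⱼ.
Initial tableau (one row per fragment):
  row 1: a1 b12 a3 a4 a5 a6
  row 2: a1 a2 a3 b24 a5 a6
  row 3: b31 a2 b33 b34 a5 b36
Rows 1 and 2 agree on B; apply B→E and equate their E entries.
Rows 1 and 2 agree on D; apply D→C and equate their C entries.
Row 1 is now all distinguished symbols — the join is lossless.

Yes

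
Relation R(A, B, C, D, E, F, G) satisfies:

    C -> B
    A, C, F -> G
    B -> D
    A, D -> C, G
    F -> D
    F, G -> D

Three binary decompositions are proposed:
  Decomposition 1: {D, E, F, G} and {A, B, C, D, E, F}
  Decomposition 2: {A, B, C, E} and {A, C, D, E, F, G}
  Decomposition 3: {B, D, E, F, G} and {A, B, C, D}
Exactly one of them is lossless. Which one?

Decomposition 1: common = {D, E, F}, closure = {D, E, F} → lossy.
Decomposition 2: common = {A, C, E}, closure = {A, B, C, D, E, G} → lossless.
Decomposition 3: common = {B, D}, closure = {B, D} → lossy.

Decomposition 2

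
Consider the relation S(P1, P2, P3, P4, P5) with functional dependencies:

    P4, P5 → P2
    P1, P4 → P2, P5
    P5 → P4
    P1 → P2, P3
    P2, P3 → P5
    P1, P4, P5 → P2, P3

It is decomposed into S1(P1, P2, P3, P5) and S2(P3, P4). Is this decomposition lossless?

Common attributes: S1 ∩ S2 = {P3}.
No dependency enlarges {P3}, so (P3)⁺ = {P3}.
The closure contains neither all of S1 = {P1, P2, P3, P5} nor all of S2 = {P3, P4}, so the common attributes are not a superkey of either fragment. The join is lossy.

No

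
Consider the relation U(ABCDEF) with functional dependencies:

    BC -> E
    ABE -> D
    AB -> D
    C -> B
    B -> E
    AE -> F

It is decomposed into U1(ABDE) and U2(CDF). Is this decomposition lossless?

No

Common attributes: U1 ∩ U2 = {D}.
No dependency enlarges {D}, so (D)⁺ = {D}.
The closure contains neither all of U1 = {ABDE} nor all of U2 = {CDF}, so the common attributes are not a superkey of either fragment. The join is lossy.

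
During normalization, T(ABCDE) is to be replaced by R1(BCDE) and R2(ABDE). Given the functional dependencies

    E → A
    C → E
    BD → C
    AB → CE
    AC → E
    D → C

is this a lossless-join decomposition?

Yes

Common attributes: R1 ∩ R2 = {BDE}.
Closure of {BDE}: E → A applies, adding A; BD → C applies, adding C. So (BDE)⁺ = {ABCDE}.
This closure contains every attribute of R1, so R1 ∩ R2 → R1. The join is lossless.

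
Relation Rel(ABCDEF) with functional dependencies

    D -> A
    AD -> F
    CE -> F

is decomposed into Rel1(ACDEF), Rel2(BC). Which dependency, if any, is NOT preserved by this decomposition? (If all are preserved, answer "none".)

none

D → A lies within Rel1.
AD → F lies within Rel1.
CE → F lies within Rel1.
Every dependency is enforceable on the fragments, so the decomposition is dependency-preserving.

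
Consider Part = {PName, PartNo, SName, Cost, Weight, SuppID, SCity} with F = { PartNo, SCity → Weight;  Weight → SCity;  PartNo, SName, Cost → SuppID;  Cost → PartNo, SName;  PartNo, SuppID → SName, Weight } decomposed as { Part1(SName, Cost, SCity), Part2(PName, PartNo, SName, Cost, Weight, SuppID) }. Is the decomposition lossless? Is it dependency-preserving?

Lossless test: (SName, Cost)⁺ = {PartNo, SName, Cost, Weight, SuppID, SCity}, which contains all of one fragment — lossless.
Dependency preservation: the restricted closure of {PartNo, SCity} across the fragments never reaches {Weight}, so PartNo, SCity → Weight cannot be enforced without a join — not preserved.

lossless but not dependency-preserving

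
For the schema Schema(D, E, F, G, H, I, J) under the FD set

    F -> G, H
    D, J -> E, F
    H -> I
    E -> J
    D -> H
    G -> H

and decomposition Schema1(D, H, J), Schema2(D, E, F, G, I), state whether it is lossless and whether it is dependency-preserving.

Lossless test: (D)⁺ = {D, H, I}, which is a superkey of neither fragment — lossy.
Dependency preservation: the restricted closure of {F} across the fragments never reaches {G, H}, so F → G, H cannot be enforced without a join — not preserved.

lossy and not dependency-preserving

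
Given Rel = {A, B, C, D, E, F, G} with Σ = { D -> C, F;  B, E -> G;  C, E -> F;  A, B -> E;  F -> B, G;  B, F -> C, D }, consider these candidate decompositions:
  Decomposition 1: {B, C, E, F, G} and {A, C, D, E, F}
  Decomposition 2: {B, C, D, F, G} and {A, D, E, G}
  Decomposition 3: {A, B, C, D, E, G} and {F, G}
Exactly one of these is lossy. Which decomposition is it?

Decomposition 3

Decomposition 1: common = {C, E, F}, closure = {B, C, D, E, F, G} → lossless.
Decomposition 2: common = {D, G}, closure = {B, C, D, F, G} → lossless.
Decomposition 3: common = {G}, closure = {G} → lossy.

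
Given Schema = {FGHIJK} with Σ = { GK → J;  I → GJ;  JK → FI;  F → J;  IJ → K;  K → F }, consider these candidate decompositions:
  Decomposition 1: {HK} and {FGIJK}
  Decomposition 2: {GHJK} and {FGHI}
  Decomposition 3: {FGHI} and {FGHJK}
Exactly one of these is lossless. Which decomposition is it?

Decomposition 1: common = {K}, closure = {FGIJK} → lossless.
Decomposition 2: common = {GH}, closure = {GH} → lossy.
Decomposition 3: common = {FGH}, closure = {FGHJ} → lossy.

Decomposition 1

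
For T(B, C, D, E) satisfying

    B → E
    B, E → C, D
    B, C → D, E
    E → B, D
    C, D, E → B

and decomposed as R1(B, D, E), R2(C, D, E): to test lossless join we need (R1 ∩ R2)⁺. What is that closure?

R1 ∩ R2 = {D, E}.
E → B, D applies, adding B
B, E → C, D applies, adding C
Closure: {B, C, D, E}.

B, C, D, E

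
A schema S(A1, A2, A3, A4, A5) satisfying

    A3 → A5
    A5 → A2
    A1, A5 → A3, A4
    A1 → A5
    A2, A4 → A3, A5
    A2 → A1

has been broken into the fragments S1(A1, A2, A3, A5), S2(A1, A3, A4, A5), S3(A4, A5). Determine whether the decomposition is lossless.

Yes

Chase test. Columns are A1, A2, A3, A4, A5; row i has aⱼ where attribute j ∈ Si, else bᵢⱼ.
Initial tableau (one row per fragment):
  row 1: a1 a2 a3 b14 a5
  row 2: a1 b22 a3 a4 a5
  row 3: b31 b32 b33 a4 a5
Rows 1 and 2 agree on A5; apply A5→A2 and equate their A2 entries.
Rows 1 and 3 agree on A5; apply A5→A2 and equate their A2 entries.
Rows 1 and 2 agree on A1, A5; apply A1, A5→A3, A4 and equate their A3, A4 entries.
Rows 1 and 3 agree on A2, A4; apply A2, A4→A3, A5 and equate their A3, A5 entries.
Rows 1 and 3 agree on A2; apply A2→A1 and equate their A1 entries.
Row 1 is now all distinguished symbols — the join is lossless.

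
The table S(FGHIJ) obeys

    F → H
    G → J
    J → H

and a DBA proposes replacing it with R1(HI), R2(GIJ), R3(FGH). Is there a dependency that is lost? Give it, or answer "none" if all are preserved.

J → H

Check J → H: no single fragment contains all of {HJ}, and the restricted closure of {J} across the fragments never reaches {H}.
F → H is preserved.
G → J is preserved.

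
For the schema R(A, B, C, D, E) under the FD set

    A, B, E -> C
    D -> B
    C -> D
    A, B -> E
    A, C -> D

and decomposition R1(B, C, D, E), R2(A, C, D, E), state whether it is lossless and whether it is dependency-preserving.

Lossless test: (C, D, E)⁺ = {B, C, D, E}, which contains all of one fragment — lossless.
Dependency preservation: the restricted closure of {A, B, E} across the fragments never reaches {C}, so A, B, E → C cannot be enforced without a join — not preserved.

lossless but not dependency-preserving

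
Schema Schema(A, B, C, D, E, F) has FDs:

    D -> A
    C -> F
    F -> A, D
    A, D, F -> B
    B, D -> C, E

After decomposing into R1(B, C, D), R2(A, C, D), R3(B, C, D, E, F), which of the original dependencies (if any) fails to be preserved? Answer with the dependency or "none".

D → A lies within R2.
C → F lies within R3.
F → A, D: restricted closure across fragments reaches A, D.
A, D, F → B: restricted closure across fragments reaches B.
B, D → C, E lies within R3.
Every dependency is enforceable on the fragments, so the decomposition is dependency-preserving.

none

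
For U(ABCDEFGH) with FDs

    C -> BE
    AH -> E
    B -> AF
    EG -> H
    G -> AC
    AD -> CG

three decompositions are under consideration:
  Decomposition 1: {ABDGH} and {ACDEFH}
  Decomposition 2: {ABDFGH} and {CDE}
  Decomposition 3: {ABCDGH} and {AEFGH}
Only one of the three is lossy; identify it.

Decomposition 1: common = {ADH}, closure = {ABCDEFGH} → lossless.
Decomposition 2: common = {D}, closure = {D} → lossy.
Decomposition 3: common = {AGH}, closure = {ABCEFGH} → lossless.

Decomposition 2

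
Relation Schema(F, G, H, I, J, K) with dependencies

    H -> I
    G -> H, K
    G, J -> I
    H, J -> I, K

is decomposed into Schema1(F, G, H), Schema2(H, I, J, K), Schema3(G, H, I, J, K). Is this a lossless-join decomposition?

Chase test. Columns are F, G, H, I, J, K; row i has aⱼ where attribute j ∈ Schemai, else bᵢⱼ.
Initial tableau (one row per fragment):
  row 1: a1 a2 a3 b14 b15 b16
  row 2: b21 b22 a3 a4 a5 a6
  row 3: b31 a2 a3 a4 a5 a6
Rows 1 and 2 agree on H; apply H→I and equate their I entries.
Rows 1 and 3 agree on G; apply G→H, K and equate their H, K entries.
No row becomes fully distinguished — the join is lossy.

No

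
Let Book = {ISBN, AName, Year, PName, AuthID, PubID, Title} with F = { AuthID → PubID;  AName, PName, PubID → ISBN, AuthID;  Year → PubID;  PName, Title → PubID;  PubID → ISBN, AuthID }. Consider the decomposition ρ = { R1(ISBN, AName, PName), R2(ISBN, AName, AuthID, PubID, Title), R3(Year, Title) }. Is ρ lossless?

Chase test. Columns are ISBN, AName, Year, PName, AuthID, PubID, Title; row i has aⱼ where attribute j ∈ Ri, else bᵢⱼ.
Initial tableau (one row per fragment):
  row 1: a1 a2 b13 a4 b15 b16 b17
  row 2: a1 a2 b23 b24 a5 a6 a7
  row 3: b31 b32 a3 b34 b35 b36 a7
No row becomes fully distinguished — the join is lossy.

No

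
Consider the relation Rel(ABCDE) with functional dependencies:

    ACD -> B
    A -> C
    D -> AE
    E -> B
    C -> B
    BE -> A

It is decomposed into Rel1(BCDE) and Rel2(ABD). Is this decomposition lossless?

Yes

Common attributes: Rel1 ∩ Rel2 = {BD}.
Closure of {BD}: D → AE applies, adding AE; A → C applies, adding C. So (BD)⁺ = {ABCDE}.
This closure contains every attribute of Rel1, so Rel1 ∩ Rel2 → Rel1. The join is lossless.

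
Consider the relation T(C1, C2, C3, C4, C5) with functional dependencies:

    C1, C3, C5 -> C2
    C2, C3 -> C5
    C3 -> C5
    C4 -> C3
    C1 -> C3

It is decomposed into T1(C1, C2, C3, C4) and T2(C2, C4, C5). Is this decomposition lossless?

Common attributes: T1 ∩ T2 = {C2, C4}.
Closure of {C2, C4}: C4 → C3 applies, adding C3; C2, C3 → C5 applies, adding C5. So (C2, C4)⁺ = {C2, C3, C4, C5}.
This closure contains every attribute of T2, so T1 ∩ T2 → T2. The join is lossless.

Yes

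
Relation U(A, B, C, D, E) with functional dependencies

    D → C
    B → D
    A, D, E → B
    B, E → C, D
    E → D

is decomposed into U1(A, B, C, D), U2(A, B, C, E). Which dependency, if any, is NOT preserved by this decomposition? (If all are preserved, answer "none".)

E → D

Check E → D: no single fragment contains all of {D, E}, and the restricted closure of {E} across the fragments never reaches {D}.
D → C is preserved.
B → D is preserved.
A, D, E → B is preserved.
B, E → C, D is preserved.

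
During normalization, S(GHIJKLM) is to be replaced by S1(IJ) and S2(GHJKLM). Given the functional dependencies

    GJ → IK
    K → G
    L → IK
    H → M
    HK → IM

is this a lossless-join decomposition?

Common attributes: S1 ∩ S2 = {J}.
No dependency enlarges {J}, so (J)⁺ = {J}.
The closure contains neither all of S1 = {IJ} nor all of S2 = {GHJKLM}, so the common attributes are not a superkey of either fragment. The join is lossy.

No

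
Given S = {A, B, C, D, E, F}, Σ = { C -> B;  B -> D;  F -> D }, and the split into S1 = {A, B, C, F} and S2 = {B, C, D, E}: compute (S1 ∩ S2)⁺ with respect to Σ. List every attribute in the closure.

B, C, D

S1 ∩ S2 = {B, C}.
B → D applies, adding D
Closure: {B, C, D}.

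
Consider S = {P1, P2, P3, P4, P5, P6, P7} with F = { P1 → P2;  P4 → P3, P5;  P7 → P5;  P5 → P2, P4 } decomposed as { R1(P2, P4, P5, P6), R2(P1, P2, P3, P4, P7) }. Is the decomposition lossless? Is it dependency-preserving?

Lossless test: (P2, P4)⁺ = {P2, P3, P4, P5}, which is a superkey of neither fragment — lossy.
Dependency preservation: P4 → P3, P5; P7 → P5 are not contained in any single fragment, but the restricted closure of each left-hand side across the fragments still reaches the right-hand side; the remaining FDs each lie inside some fragment. All dependencies are preserved.

lossy but dependency-preserving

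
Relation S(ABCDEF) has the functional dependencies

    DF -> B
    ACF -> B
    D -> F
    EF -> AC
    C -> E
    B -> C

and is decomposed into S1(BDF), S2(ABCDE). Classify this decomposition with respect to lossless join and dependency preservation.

lossless but not dependency-preserving

Lossless test: (BD)⁺ = {ABCDEF}, which contains all of one fragment — lossless.
Dependency preservation: the restricted closure of {ACF} across the fragments never reaches {B}, so ACF → B cannot be enforced without a join — not preserved.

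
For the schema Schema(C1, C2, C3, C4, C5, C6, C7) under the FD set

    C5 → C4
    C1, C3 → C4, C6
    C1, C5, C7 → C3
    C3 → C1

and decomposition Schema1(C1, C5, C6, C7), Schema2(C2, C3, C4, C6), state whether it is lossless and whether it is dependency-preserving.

Lossless test: (C6)⁺ = {C6}, which is a superkey of neither fragment — lossy.
Dependency preservation: the restricted closure of {C5} across the fragments never reaches {C4}, so C5 → C4 cannot be enforced without a join — not preserved.

lossy and not dependency-preserving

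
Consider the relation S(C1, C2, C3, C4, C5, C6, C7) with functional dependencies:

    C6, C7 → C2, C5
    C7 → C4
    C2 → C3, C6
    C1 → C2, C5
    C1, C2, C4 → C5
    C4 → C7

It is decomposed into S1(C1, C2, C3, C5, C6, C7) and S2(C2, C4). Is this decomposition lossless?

No

Common attributes: S1 ∩ S2 = {C2}.
Closure of {C2}: C2 → C3, C6 applies, adding C3, C6. So (C2)⁺ = {C2, C3, C6}.
The closure contains neither all of S1 = {C1, C2, C3, C5, C6, C7} nor all of S2 = {C2, C4}, so the common attributes are not a superkey of either fragment. The join is lossy.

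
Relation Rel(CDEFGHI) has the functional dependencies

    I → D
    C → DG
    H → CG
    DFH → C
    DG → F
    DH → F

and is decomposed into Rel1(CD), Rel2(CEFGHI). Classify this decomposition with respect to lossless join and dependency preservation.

Lossless test: (C)⁺ = {CDFG}, which contains all of one fragment — lossless.
Dependency preservation: the restricted closure of {I} across the fragments never reaches {D}, so I → D cannot be enforced without a join — not preserved.

lossless but not dependency-preserving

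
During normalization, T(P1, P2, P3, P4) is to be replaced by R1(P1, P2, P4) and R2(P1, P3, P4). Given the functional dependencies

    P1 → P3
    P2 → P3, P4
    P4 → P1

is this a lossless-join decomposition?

Yes

Common attributes: R1 ∩ R2 = {P1, P4}.
Closure of {P1, P4}: P1 → P3 applies, adding P3. So (P1, P4)⁺ = {P1, P3, P4}.
This closure contains every attribute of R2, so R1 ∩ R2 → R2. The join is lossless.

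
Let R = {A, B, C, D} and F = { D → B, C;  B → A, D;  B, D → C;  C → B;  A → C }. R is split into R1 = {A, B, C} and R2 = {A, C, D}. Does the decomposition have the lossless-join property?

Common attributes: R1 ∩ R2 = {A, C}.
Closure of {A, C}: C → B applies, adding B; B → A, D applies, adding D. So (A, C)⁺ = {A, B, C, D}.
This closure contains every attribute of R1, so R1 ∩ R2 → R1. The join is lossless.

Yes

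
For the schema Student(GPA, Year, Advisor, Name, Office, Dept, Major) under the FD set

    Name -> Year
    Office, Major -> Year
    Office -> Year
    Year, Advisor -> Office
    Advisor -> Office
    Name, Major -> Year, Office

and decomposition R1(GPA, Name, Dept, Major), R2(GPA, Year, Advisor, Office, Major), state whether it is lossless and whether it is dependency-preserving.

Lossless test: (GPA, Major)⁺ = {GPA, Major}, which is a superkey of neither fragment — lossy.
Dependency preservation: the restricted closure of {Name} across the fragments never reaches {Year}, so Name → Year cannot be enforced without a join — not preserved.

lossy and not dependency-preserving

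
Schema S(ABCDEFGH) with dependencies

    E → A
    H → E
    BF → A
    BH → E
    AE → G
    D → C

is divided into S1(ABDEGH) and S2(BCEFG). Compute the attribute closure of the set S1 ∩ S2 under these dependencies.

ABEG

S1 ∩ S2 = {BEG}.
E → A applies, adding A
Closure: {ABEG}.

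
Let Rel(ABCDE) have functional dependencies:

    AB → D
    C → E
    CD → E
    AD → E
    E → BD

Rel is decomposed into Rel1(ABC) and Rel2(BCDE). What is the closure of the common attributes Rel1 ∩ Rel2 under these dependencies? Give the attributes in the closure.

BCDE

Rel1 ∩ Rel2 = {BC}.
C → E applies, adding E
E → BD applies, adding D
Closure: {BCDE}.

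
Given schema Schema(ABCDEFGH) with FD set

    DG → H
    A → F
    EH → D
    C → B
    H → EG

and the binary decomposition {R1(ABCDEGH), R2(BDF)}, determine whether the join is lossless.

Common attributes: R1 ∩ R2 = {BD}.
No dependency enlarges {BD}, so (BD)⁺ = {BD}.
The closure contains neither all of R1 = {ABCDEGH} nor all of R2 = {BDF}, so the common attributes are not a superkey of either fragment. The join is lossy.

No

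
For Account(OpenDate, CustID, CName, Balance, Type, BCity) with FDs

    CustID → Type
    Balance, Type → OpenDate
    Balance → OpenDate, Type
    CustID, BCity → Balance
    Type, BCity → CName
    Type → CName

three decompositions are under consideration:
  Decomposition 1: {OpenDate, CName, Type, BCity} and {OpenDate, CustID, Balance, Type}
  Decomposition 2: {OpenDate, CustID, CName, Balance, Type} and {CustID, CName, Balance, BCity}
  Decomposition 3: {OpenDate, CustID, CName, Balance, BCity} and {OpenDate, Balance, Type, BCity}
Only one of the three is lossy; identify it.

Decomposition 1: common = {OpenDate, Type}, closure = {OpenDate, CName, Type} → lossy.
Decomposition 2: common = {CustID, CName, Balance}, closure = {OpenDate, CustID, CName, Balance, Type} → lossless.
Decomposition 3: common = {OpenDate, Balance, BCity}, closure = {OpenDate, CName, Balance, Type, BCity} → lossless.

Decomposition 1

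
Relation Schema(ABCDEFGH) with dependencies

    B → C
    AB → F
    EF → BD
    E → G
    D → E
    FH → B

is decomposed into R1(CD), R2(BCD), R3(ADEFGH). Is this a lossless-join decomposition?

No

Chase test. Columns are ABCDEFGH; row i has aⱼ where attribute j ∈ Ri, else bᵢⱼ.
Initial tableau (one row per fragment):
  row 1: b11 b12 a3 a4 b15 b16 b17 b18
  row 2: b21 a2 a3 a4 b25 b26 b27 b28
  row 3: a1 b32 b33 a4 a5 a6 a7 a8
Rows 1 and 2 agree on D; apply D→E and equate their E entries.
Rows 1 and 3 agree on D; apply D→E and equate their E entries.
Rows 1 and 2 agree on E; apply E→G and equate their G entries.
Rows 1 and 3 agree on E; apply E→G and equate their G entries.
No row becomes fully distinguished — the join is lossy.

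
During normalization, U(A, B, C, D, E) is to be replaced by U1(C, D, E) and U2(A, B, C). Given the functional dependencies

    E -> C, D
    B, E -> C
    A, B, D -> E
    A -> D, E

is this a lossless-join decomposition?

Common attributes: U1 ∩ U2 = {C}.
No dependency enlarges {C}, so (C)⁺ = {C}.
The closure contains neither all of U1 = {C, D, E} nor all of U2 = {A, B, C}, so the common attributes are not a superkey of either fragment. The join is lossy.

No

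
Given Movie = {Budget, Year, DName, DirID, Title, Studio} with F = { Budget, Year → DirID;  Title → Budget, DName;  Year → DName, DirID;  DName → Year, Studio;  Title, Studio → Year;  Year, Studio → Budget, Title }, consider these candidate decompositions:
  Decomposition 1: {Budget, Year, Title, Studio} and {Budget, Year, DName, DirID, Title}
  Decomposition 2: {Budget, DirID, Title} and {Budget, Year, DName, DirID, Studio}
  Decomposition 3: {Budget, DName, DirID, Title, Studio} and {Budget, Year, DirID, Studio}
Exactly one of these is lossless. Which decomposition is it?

Decomposition 1: common = {Budget, Year, Title}, closure = {Budget, Year, DName, DirID, Title, Studio} → lossless.
Decomposition 2: common = {Budget, DirID}, closure = {Budget, DirID} → lossy.
Decomposition 3: common = {Budget, DirID, Studio}, closure = {Budget, DirID, Studio} → lossy.

Decomposition 1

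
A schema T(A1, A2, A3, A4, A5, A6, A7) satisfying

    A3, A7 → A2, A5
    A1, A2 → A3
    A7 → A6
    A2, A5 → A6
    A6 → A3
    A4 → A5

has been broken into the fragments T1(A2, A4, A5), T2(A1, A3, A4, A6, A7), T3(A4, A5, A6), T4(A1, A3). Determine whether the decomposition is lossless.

Chase test. Columns are A1, A2, A3, A4, A5, A6, A7; row i has aⱼ where attribute j ∈ Ti, else bᵢⱼ.
Initial tableau (one row per fragment):
  row 1: b11 a2 b13 a4 a5 b16 b17
  row 2: a1 b22 a3 a4 b25 a6 a7
  row 3: b31 b32 b33 a4 a5 a6 b37
  row 4: a1 b42 a3 b44 b45 b46 b47
Rows 2 and 3 agree on A6; apply A6→A3 and equate their A3 entries.
Rows 1 and 2 agree on A4; apply A4→A5 and equate their A5 entries.
No row becomes fully distinguished — the join is lossy.

No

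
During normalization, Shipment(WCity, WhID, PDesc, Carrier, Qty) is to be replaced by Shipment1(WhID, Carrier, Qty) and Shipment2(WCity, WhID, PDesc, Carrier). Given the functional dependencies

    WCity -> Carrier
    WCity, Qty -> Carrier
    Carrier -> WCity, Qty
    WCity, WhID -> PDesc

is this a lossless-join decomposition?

Common attributes: Shipment1 ∩ Shipment2 = {WhID, Carrier}.
Closure of {WhID, Carrier}: Carrier → WCity, Qty applies, adding WCity, Qty; WCity, WhID → PDesc applies, adding PDesc. So (WhID, Carrier)⁺ = {WCity, WhID, PDesc, Carrier, Qty}.
This closure contains every attribute of Shipment1, so Shipment1 ∩ Shipment2 → Shipment1. The join is lossless.

Yes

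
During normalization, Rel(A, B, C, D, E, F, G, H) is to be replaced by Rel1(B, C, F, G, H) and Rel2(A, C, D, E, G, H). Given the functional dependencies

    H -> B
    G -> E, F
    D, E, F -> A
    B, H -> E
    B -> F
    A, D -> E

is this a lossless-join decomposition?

Yes

Common attributes: Rel1 ∩ Rel2 = {C, G, H}.
Closure of {C, G, H}: H → B applies, adding B; G → E, F applies, adding E, F. So (C, G, H)⁺ = {B, C, E, F, G, H}.
This closure contains every attribute of Rel1, so Rel1 ∩ Rel2 → Rel1. The join is lossless.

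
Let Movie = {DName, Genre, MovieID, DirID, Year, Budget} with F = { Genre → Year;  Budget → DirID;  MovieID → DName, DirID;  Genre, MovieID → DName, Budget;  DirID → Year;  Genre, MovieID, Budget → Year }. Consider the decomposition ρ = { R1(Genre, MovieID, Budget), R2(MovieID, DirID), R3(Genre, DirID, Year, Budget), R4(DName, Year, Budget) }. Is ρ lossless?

Chase test. Columns are DName, Genre, MovieID, DirID, Year, Budget; row i has aⱼ where attribute j ∈ Ri, else bᵢⱼ.
Initial tableau (one row per fragment):
  row 1: b11 a2 a3 b14 b15 a6
  row 2: b21 b22 a3 a4 b25 b26
  row 3: b31 a2 b33 a4 a5 a6
  row 4: a1 b42 b43 b44 a5 a6
Rows 1 and 3 agree on Genre; apply Genre→Year and equate their Year entries.
Rows 1 and 3 agree on Budget; apply Budget→DirID and equate their DirID entries.
Rows 1 and 4 agree on Budget; apply Budget→DirID and equate their DirID entries.
Rows 1 and 2 agree on MovieID; apply MovieID→DName, DirID and equate their DName, DirID entries.
Rows 1 and 2 agree on DirID; apply DirID→Year and equate their Year entries.
No row becomes fully distinguished — the join is lossy.

No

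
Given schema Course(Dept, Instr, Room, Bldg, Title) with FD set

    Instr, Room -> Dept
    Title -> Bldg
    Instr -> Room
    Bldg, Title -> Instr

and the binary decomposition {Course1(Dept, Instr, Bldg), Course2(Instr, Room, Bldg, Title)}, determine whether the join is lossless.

Yes

Common attributes: Course1 ∩ Course2 = {Instr, Bldg}.
Closure of {Instr, Bldg}: Instr → Room applies, adding Room; Instr, Room → Dept applies, adding Dept. So (Instr, Bldg)⁺ = {Dept, Instr, Room, Bldg}.
This closure contains every attribute of Course1, so Course1 ∩ Course2 → Course1. The join is lossless.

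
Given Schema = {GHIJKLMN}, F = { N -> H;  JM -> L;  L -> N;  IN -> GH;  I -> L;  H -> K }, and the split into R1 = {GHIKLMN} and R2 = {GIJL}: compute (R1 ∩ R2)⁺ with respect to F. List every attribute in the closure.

R1 ∩ R2 = {GIL}.
L → N applies, adding N
IN → GH applies, adding H
H → K applies, adding K
Closure: {GHIKLN}.

GHIKLN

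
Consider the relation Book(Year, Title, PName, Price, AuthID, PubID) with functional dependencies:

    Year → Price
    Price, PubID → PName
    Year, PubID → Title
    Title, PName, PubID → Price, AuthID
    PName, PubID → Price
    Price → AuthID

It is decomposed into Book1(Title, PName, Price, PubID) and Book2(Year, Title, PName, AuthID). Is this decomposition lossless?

No

Common attributes: Book1 ∩ Book2 = {Title, PName}.
No dependency enlarges {Title, PName}, so (Title, PName)⁺ = {Title, PName}.
The closure contains neither all of Book1 = {Title, PName, Price, PubID} nor all of Book2 = {Year, Title, PName, AuthID}, so the common attributes are not a superkey of either fragment. The join is lossy.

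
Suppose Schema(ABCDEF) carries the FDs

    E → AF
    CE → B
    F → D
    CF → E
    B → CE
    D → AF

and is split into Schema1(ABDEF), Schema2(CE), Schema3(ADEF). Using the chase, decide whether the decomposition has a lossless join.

No

Chase test. Columns are ABCDEF; row i has aⱼ where attribute j ∈ Schemai, else bᵢⱼ.
Initial tableau (one row per fragment):
  row 1: a1 a2 b13 a4 a5 a6
  row 2: b21 b22 a3 b24 a5 b26
  row 3: a1 b32 b33 a4 a5 a6
Rows 1 and 2 agree on E; apply E→AF and equate their AF entries.
Rows 1 and 2 agree on F; apply F→D and equate their D entries.
No row becomes fully distinguished — the join is lossy.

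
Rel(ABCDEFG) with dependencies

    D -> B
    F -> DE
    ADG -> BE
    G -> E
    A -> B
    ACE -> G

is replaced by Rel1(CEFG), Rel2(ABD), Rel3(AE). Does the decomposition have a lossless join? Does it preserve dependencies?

lossy and not dependency-preserving

Lossless test (chase): Rows 2 and 3 agree on A; apply A→B and equate their B entries. No row becomes fully distinguished — the join is lossy.
Dependency preservation: the restricted closure of {F} across the fragments never reaches {DE}, so F → DE cannot be enforced without a join — not preserved.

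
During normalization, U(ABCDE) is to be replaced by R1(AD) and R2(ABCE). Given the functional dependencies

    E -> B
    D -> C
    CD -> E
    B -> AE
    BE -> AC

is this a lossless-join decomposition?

Common attributes: R1 ∩ R2 = {A}.
No dependency enlarges {A}, so (A)⁺ = {A}.
The closure contains neither all of R1 = {AD} nor all of R2 = {ABCE}, so the common attributes are not a superkey of either fragment. The join is lossy.

No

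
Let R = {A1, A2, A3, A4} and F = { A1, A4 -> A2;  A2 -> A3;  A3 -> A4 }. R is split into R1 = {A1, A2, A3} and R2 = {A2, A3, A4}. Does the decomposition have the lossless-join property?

Common attributes: R1 ∩ R2 = {A2, A3}.
Closure of {A2, A3}: A3 → A4 applies, adding A4. So (A2, A3)⁺ = {A2, A3, A4}.
This closure contains every attribute of R2, so R1 ∩ R2 → R2. The join is lossless.

Yes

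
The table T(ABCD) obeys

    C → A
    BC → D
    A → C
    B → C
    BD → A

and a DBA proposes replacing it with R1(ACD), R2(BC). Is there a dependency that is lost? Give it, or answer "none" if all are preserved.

BC → D

Check BC → D: no single fragment contains all of {BCD}, and the restricted closure of {BC} across the fragments never reaches {D}.
C → A is preserved.
A → C is preserved.
B → C is preserved.
BD → A is preserved.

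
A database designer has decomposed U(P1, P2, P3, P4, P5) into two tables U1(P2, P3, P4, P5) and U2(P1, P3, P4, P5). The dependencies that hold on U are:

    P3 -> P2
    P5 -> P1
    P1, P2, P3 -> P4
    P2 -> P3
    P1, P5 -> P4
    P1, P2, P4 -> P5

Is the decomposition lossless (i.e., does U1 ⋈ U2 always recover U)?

Yes

Common attributes: U1 ∩ U2 = {P3, P4, P5}.
Closure of {P3, P4, P5}: P3 → P2 applies, adding P2; P5 → P1 applies, adding P1. So (P3, P4, P5)⁺ = {P1, P2, P3, P4, P5}.
This closure contains every attribute of U1, so U1 ∩ U2 → U1. The join is lossless.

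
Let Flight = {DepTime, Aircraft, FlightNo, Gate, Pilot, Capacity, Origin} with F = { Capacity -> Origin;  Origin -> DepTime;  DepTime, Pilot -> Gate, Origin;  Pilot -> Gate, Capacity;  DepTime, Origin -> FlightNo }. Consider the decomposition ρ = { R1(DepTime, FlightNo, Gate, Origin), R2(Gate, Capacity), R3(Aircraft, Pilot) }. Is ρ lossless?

No

Chase test. Columns are DepTime, Aircraft, FlightNo, Gate, Pilot, Capacity, Origin; row i has aⱼ where attribute j ∈ Ri, else bᵢⱼ.
Initial tableau (one row per fragment):
  row 1: a1 b12 a3 a4 b15 b16 a7
  row 2: b21 b22 b23 a4 b25 a6 b27
  row 3: b31 a2 b33 b34 a5 b36 b37
No row becomes fully distinguished — the join is lossy.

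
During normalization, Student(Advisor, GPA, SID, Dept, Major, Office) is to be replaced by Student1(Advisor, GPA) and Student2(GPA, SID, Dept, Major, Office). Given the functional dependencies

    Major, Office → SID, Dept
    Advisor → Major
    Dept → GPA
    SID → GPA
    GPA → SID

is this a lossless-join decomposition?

Common attributes: Student1 ∩ Student2 = {GPA}.
Closure of {GPA}: GPA → SID applies, adding SID. So (GPA)⁺ = {GPA, SID}.
The closure contains neither all of Student1 = {Advisor, GPA} nor all of Student2 = {GPA, SID, Dept, Major, Office}, so the common attributes are not a superkey of either fragment. The join is lossy.

No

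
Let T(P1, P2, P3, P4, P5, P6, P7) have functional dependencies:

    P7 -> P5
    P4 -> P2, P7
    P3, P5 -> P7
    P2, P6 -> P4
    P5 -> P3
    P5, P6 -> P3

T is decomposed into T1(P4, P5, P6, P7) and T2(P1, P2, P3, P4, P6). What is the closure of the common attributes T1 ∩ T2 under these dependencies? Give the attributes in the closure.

T1 ∩ T2 = {P4, P6}.
P4 → P2, P7 applies, adding P2, P7
P7 → P5 applies, adding P5
P5 → P3 applies, adding P3
Closure: {P2, P3, P4, P5, P6, P7}.

P2, P3, P4, P5, P6, P7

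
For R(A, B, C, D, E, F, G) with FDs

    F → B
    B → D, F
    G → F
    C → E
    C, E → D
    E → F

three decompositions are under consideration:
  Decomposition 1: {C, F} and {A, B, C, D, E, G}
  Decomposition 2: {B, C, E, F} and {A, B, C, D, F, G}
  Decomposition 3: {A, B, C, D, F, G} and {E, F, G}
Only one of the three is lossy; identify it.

Decomposition 1: common = {C}, closure = {B, C, D, E, F} → lossless.
Decomposition 2: common = {B, C, F}, closure = {B, C, D, E, F} → lossless.
Decomposition 3: common = {F, G}, closure = {B, D, F, G} → lossy.

Decomposition 3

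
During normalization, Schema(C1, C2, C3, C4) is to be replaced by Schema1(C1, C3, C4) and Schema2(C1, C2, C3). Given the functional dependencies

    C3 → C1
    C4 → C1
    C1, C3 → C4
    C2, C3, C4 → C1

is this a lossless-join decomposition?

Common attributes: Schema1 ∩ Schema2 = {C1, C3}.
Closure of {C1, C3}: C1, C3 → C4 applies, adding C4. So (C1, C3)⁺ = {C1, C3, C4}.
This closure contains every attribute of Schema1, so Schema1 ∩ Schema2 → Schema1. The join is lossless.

Yes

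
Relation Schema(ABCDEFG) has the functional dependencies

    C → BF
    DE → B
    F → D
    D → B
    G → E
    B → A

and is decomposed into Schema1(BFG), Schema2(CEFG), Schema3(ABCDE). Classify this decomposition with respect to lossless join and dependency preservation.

Lossless test (chase): Rows 2 and 3 agree on C; apply C→BF and equate their BF entries. Rows 1 and 2 agree on F; apply F→D and equate their D entries. Rows 1 and 3 agree on F; apply F→D and equate their D entries. Rows 1 and 2 agree on G; apply G→E and equate their E entries. Rows 1 and 2 agree on B; apply B→A and equate their A entries. Rows 1 and 3 agree on B; apply B→A and equate their A entries. Row 2 is now all distinguished symbols — the join is lossless.
Dependency preservation: the restricted closure of {F} across the fragments never reaches {D}, so F → D cannot be enforced without a join — not preserved.

lossless but not dependency-preserving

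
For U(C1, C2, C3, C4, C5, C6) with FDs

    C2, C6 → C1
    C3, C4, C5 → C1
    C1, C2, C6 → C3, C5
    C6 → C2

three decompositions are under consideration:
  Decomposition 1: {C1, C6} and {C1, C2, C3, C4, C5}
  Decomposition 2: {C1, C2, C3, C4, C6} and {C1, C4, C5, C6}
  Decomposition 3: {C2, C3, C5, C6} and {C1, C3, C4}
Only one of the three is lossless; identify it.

Decomposition 2

Decomposition 1: common = {C1}, closure = {C1} → lossy.
Decomposition 2: common = {C1, C4, C6}, closure = {C1, C2, C3, C4, C5, C6} → lossless.
Decomposition 3: common = {C3}, closure = {C3} → lossy.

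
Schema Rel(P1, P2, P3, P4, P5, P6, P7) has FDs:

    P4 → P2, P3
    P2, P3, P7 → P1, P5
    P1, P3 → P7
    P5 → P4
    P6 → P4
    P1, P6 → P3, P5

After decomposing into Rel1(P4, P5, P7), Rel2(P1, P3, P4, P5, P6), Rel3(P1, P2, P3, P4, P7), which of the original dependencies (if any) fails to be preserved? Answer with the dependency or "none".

none

P4 → P2, P3 lies within Rel3.
P2, P3, P7 → P1, P5: restricted closure across fragments reaches P1, P5.
P1, P3 → P7 lies within Rel3.
P5 → P4 lies within Rel1.
P6 → P4 lies within Rel2.
P1, P6 → P3, P5 lies within Rel2.
Every dependency is enforceable on the fragments, so the decomposition is dependency-preserving.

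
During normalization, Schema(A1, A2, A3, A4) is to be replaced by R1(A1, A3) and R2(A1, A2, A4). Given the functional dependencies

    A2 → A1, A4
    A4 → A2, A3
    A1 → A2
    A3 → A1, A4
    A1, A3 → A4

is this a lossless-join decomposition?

Yes

Common attributes: R1 ∩ R2 = {A1}.
Closure of {A1}: A1 → A2 applies, adding A2; A2 → A1, A4 applies, adding A4; A4 → A2, A3 applies, adding A3. So (A1)⁺ = {A1, A2, A3, A4}.
This closure contains every attribute of R1, so R1 ∩ R2 → R1. The join is lossless.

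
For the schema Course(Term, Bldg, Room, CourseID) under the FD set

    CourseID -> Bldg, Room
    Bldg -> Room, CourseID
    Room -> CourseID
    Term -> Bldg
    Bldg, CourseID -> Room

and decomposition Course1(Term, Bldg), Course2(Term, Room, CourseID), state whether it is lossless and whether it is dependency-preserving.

Lossless test: (Term)⁺ = {Term, Bldg, Room, CourseID}, which contains all of one fragment — lossless.
Dependency preservation: the restricted closure of {CourseID} across the fragments never reaches {Bldg, Room}, so CourseID → Bldg, Room cannot be enforced without a join — not preserved.

lossless but not dependency-preserving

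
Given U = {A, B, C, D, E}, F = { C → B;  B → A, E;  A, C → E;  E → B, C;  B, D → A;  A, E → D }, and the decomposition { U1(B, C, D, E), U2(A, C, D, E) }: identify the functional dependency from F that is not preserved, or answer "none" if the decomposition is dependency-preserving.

none

C → B lies within U1.
B → A, E: restricted closure across fragments reaches A, E.
A, C → E lies within U2.
E → B, C lies within U1.
B, D → A: restricted closure across fragments reaches A.
A, E → D lies within U2.
Every dependency is enforceable on the fragments, so the decomposition is dependency-preserving.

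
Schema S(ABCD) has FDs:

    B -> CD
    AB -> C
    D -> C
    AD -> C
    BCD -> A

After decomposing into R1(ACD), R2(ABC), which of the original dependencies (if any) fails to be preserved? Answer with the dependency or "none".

B -> CD

Check B → CD: no single fragment contains all of {BCD}, and the restricted closure of {B} across the fragments never reaches {CD}.
AB → C is preserved.
D → C is preserved.
AD → C is preserved.
BCD → A is preserved.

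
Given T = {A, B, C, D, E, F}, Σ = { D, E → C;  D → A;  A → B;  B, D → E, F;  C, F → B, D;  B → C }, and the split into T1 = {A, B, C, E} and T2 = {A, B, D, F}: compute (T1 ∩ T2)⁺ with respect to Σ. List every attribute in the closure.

A, B, C

T1 ∩ T2 = {A, B}.
B → C applies, adding C
Closure: {A, B, C}.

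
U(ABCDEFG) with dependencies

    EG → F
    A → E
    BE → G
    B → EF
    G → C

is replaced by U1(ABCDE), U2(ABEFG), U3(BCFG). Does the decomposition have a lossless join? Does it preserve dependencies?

lossless and dependency-preserving

Lossless test (chase): Rows 1 and 2 agree on BE; apply BE→G and equate their G entries. Rows 1 and 2 agree on B; apply B→EF and equate their EF entries. Rows 1 and 3 agree on B; apply B→EF and equate their EF entries. Rows 1 and 2 agree on G; apply G→C and equate their C entries. Row 1 is now all distinguished symbols — the join is lossless.
Dependency preservation: every FD's attributes lie within a single fragment, so each can be enforced locally — preserved.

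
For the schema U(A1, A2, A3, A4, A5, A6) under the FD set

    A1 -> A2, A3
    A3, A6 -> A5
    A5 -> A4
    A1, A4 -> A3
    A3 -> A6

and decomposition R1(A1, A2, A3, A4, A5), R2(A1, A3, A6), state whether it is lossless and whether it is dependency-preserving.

Lossless test: (A1, A3)⁺ = {A1, A2, A3, A4, A5, A6}, which contains all of one fragment — lossless.
Dependency preservation: A3, A6 → A5 is not contained in any single fragment, but the restricted closure of its left-hand side across the fragments still reaches the right-hand side; the remaining FDs each lie inside some fragment. All dependencies are preserved.

lossless and dependency-preserving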